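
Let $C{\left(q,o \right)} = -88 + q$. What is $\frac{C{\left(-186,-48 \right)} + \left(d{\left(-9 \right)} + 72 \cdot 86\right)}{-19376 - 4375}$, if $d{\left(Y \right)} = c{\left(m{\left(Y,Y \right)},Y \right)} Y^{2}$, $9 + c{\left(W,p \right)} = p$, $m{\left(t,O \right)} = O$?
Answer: $- \frac{4460}{23751} \approx -0.18778$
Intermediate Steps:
$c{\left(W,p \right)} = -9 + p$
$d{\left(Y \right)} = Y^{2} \left(-9 + Y\right)$ ($d{\left(Y \right)} = \left(-9 + Y\right) Y^{2} = Y^{2} \left(-9 + Y\right)$)
$\frac{C{\left(-186,-48 \right)} + \left(d{\left(-9 \right)} + 72 \cdot 86\right)}{-19376 - 4375} = \frac{\left(-88 - 186\right) + \left(\left(-9\right)^{2} \left(-9 - 9\right) + 72 \cdot 86\right)}{-19376 - 4375} = \frac{-274 + \left(81 \left(-18\right) + 6192\right)}{-23751} = \left(-274 + \left(-1458 + 6192\right)\right) \left(- \frac{1}{23751}\right) = \left(-274 + 4734\right) \left(- \frac{1}{23751}\right) = 4460 \left(- \frac{1}{23751}\right) = - \frac{4460}{23751}$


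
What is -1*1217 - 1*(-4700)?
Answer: 3483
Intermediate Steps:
-1*1217 - 1*(-4700) = -1217 + 4700 = 3483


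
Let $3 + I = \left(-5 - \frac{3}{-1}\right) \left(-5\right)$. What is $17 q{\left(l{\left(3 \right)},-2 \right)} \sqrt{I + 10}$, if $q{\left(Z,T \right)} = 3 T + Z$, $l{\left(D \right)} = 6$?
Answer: $0$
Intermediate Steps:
$I = 7$ ($I = -3 + \left(-5 - \frac{3}{-1}\right) \left(-5\right) = -3 + \left(-5 - -3\right) \left(-5\right) = -3 + \left(-5 + 3\right) \left(-5\right) = -3 - -10 = -3 + 10 = 7$)
$q{\left(Z,T \right)} = Z + 3 T$
$17 q{\left(l{\left(3 \right)},-2 \right)} \sqrt{I + 10} = 17 \left(6 + 3 \left(-2\right)\right) \sqrt{7 + 10} = 17 \left(6 - 6\right) \sqrt{17} = 17 \cdot 0 \sqrt{17} = 0 \sqrt{17} = 0$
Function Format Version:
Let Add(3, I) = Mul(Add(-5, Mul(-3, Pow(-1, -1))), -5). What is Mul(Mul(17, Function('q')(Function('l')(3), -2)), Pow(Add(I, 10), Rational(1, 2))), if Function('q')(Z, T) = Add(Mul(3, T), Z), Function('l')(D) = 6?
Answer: 0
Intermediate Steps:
I = 7 (I = Add(-3, Mul(Add(-5, Mul(-3, Pow(-1, -1))), -5)) = Add(-3, Mul(Add(-5, Mul(-3, -1)), -5)) = Add(-3, Mul(Add(-5, 3), -5)) = Add(-3, Mul(-2, -5)) = Add(-3, 10) = 7)
Function('q')(Z, T) = Add(Z, Mul(3, T))
Mul(Mul(17, Function('q')(Function('l')(3), -2)), Pow(Add(I, 10), Rational(1, 2))) = Mul(Mul(17, Add(6, Mul(3, -2))), Pow(Add(7, 10), Rational(1, 2))) = Mul(Mul(17, Add(6, -6)), Pow(17, Rational(1, 2))) = Mul(Mul(17, 0), Pow(17, Rational(1, 2))) = Mul(0, Pow(17, Rational(1, 2))) = 0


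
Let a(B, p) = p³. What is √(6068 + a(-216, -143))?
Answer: I*√2918139 ≈ 1708.3*I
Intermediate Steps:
√(6068 + a(-216, -143)) = √(6068 + (-143)³) = √(6068 - 2924207) = √(-2918139) = I*√2918139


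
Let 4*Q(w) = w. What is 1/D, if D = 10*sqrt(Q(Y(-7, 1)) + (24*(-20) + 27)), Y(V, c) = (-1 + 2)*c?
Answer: -I*sqrt(1811)/9055 ≈ -0.0046997*I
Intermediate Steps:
Y(V, c) = c (Y(V, c) = 1*c = c)
Q(w) = w/4
D = 5*I*sqrt(1811) (D = 10*sqrt((1/4)*1 + (24*(-20) + 27)) = 10*sqrt(1/4 + (-480 + 27)) = 10*sqrt(1/4 - 453) = 10*sqrt(-1811/4) = 10*(I*sqrt(1811)/2) = 5*I*sqrt(1811) ≈ 212.78*I)
1/D = 1/(5*I*sqrt(1811)) = -I*sqrt(1811)/9055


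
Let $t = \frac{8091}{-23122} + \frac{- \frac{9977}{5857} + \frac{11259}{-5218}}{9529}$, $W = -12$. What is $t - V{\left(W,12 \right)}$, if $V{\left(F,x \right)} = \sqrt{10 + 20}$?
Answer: $- \frac{589754739544148}{1683418250754097} - \sqrt{30} \approx -5.8276$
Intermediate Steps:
$V{\left(F,x \right)} = \sqrt{30}$
$t = - \frac{589754739544148}{1683418250754097}$ ($t = 8091 \left(- \frac{1}{23122}\right) + \left(\left(-9977\right) \frac{1}{5857} + 11259 \left(- \frac{1}{5218}\right)\right) \frac{1}{9529} = - \frac{8091}{23122} + \left(- \frac{9977}{5857} - \frac{11259}{5218}\right) \frac{1}{9529} = - \frac{8091}{23122} - \frac{118003949}{291223639954} = - \frac{589754739544148}{1683418250754097} \approx -0.35033$)
$t - V{\left(W,12 \right)} = - \frac{589754739544148}{1683418250754097} - \sqrt{30}$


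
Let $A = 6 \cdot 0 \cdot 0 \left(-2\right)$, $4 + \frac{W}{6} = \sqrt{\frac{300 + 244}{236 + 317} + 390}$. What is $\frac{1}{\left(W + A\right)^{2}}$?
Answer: $\frac{305809}{36 \left(2212 - \sqrt{119566342}\right)^{2}} \approx 0.00011165$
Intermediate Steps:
$W = -24 + \frac{6 \sqrt{119566342}}{553}$ ($W = -24 + 6 \sqrt{\frac{300 + 244}{236 + 317} + 390} = -24 + 6 \sqrt{\frac{544}{553} + 390} = -24 + 6 \sqrt{\frac{216214}{553}} = -24 + 6 \frac{\sqrt{119566342}}{553} = -24 + \frac{6 \sqrt{119566342}}{553} \approx 94.64$)
$A = 0$ ($A = 0 \cdot 0 = 0$)
$\frac{1}{\left(W + A\right)^{2}} = \frac{1}{\left(\left(-24 + \frac{6 \sqrt{119566342}}{553}\right) + 0\right)^{2}} = \frac{1}{\left(-24 + \frac{6 \sqrt{119566342}}{553}\right)^{2}}$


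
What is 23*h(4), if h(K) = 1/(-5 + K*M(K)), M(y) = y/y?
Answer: -23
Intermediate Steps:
M(y) = 1
h(K) = 1/(-5 + K) (h(K) = 1/(-5 + K*1) = 1/(-5 + K))
23*h(4) = 23/(-5 + 4) = 23/(-1) = 23*(-1) = -23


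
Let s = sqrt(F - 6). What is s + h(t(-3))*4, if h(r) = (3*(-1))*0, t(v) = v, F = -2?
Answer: 2*I*sqrt(2) ≈ 2.8284*I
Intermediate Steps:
s = 2*I*sqrt(2) (s = sqrt(-2 - 6) = sqrt(-8) = 2*I*sqrt(2) ≈ 2.8284*I)
h(r) = 0 (h(r) = -3*0 = 0)
s + h(t(-3))*4 = 2*I*sqrt(2) + 0*4 = 2*I*sqrt(2) + 0 = 2*I*sqrt(2)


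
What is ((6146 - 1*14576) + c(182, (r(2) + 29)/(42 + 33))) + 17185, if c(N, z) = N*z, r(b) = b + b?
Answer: 220877/25 ≈ 8835.1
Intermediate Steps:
r(b) = 2*b
((6146 - 1*14576) + c(182, (r(2) + 29)/(42 + 33))) + 17185 = ((6146 - 1*14576) + 182*((2*2 + 29)/(42 + 33))) + 17185 = ((6146 - 14576) + 182*((4 + 29)/75)) + 17185 = (-8430 + 182*(33*(1/75))) + 17185 = (-8430 + 182*(11/25)) + 17185 = (-8430 + 2002/25) + 17185 = -208748/25 + 17185 = 220877/25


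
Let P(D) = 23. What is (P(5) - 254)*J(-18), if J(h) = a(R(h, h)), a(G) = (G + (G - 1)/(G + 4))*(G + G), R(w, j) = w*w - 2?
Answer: -7831903926/163 ≈ -4.8049e+7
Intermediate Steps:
R(w, j) = -2 + w² (R(w, j) = w² - 2 = -2 + w²)
a(G) = 2*G*(G + (-1 + G)/(4 + G)) (a(G) = (G + (-1 + G)/(4 + G))*(2*G) = 2*G*(G + (-1 + G)/(4 + G)))
J(h) = 2*(-2 + h²)*(-11 + (-2 + h²)² + 5*h²)/(2 + h²) (J(h) = 2*(-2 + h²)*(-1 + (-2 + h²)² + 5*(-2 + h²))/(4 + (-2 + h²)) = 2*(-2 + h²)*(-1 + (-2 + h²)² + (-10 + 5*h²))/(2 + h²) = 2*(-2 + h²)*(-11 + (-2 + h²)² + 5*h²)/(2 + h²))
(P(5) - 254)*J(-18) = (23 - 254)*(2*(14 + (-18)⁶ - 1*(-18)⁴ - 9*(-18)²)/(2 + (-18)²)) = -462*(14 + 34012224 - 1*104976 - 9*324)/(2 + 324) = -462*(14 + 34012224 - 104976 - 2916)/326 = -462*33904346/326 = -231*33904346/163 = -7831903926/163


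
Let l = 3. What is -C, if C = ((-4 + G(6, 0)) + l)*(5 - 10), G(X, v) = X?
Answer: 25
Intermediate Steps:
C = -25 (C = ((-4 + 6) + 3)*(5 - 10) = (2 + 3)*(-5) = 5*(-5) = -25)
-C = -1*(-25) = 25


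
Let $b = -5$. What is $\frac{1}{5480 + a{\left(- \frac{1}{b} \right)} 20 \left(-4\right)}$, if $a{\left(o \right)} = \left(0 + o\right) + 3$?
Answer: $\frac{1}{5224} \approx 0.00019142$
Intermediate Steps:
$a{\left(o \right)} = 3 + o$ ($a{\left(o \right)} = o + 3 = 3 + o$)
$\frac{1}{5480 + a{\left(- \frac{1}{b} \right)} 20 \left(-4\right)} = \frac{1}{5480 + \left(3 - \frac{1}{-5}\right) 20 \left(-4\right)} = \frac{1}{5480 + \left(3 - - \frac{1}{5}\right) 20 \left(-4\right)} = \frac{1}{5480 + \left(3 + \frac{1}{5}\right) 20 \left(-4\right)} = \frac{1}{5480 + \frac{16}{5} \cdot 20 \left(-4\right)} = \frac{1}{5480 + 64 \left(-4\right)} = \frac{1}{5480 - 256} = \frac{1}{5224}$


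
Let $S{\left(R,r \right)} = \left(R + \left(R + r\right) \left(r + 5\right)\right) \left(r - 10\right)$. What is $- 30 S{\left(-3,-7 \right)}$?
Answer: $8670$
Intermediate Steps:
$S{\left(R,r \right)} = \left(-10 + r\right) \left(R + \left(5 + r\right) \left(R + r\right)\right)$ ($S{\left(R,r \right)} = \left(R + \left(R + r\right) \left(5 + r\right)\right) \left(-10 + r\right) = \left(R + \left(5 + r\right) \left(R + r\right)\right) \left(-10 + r\right) = \left(-10 + r\right) \left(R + \left(5 + r\right) \left(R + r\right)\right)$)
$- 30 S{\left(-3,-7 \right)} = - 30 \left(\left(-7\right)^{3} - -180 - -350 - 5 \left(-7\right)^{2} - 3 \left(-7\right)^{2} - \left(-12\right) \left(-7\right)\right) = - 30 \left(-343 + 180 + 350 - 245 - 147 - 84\right) = \left(-30\right) \left(-289\right) = 8670$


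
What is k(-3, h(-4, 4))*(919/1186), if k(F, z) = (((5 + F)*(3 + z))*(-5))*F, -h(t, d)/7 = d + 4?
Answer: -730605/593 ≈ -1232.0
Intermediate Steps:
h(t, d) = -28 - 7*d (h(t, d) = -7*(d + 4) = -7*(4 + d) = -28 - 7*d)
k(F, z) = -5*F*(3 + z)*(5 + F) (k(F, z) = (((3 + z)*(5 + F))*(-5))*F = (-5*(3 + z)*(5 + F))*F = -5*F*(3 + z)*(5 + F))
k(-3, h(-4, 4))*(919/1186) = (-5*(-3)*(15 + 3*(-3) + 5*(-28 - 7*4) - 3*(-28 - 7*4)))*(919/1186) = (-5*(-3)*(15 - 9 + 5*(-28 - 28) - 3*(-28 - 28)))*(919*(1/1186)) = -5*(-3)*(15 - 9 + 5*(-56) - 3*(-56))*(919/1186) = -5*(-3)*(15 - 9 - 280 + 168)*(919/1186) = -5*(-3)*(-106)*(919/1186) = -1590*919/1186 = -730605/593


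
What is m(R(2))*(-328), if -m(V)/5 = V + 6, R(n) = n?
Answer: 13120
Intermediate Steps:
m(V) = -30 - 5*V (m(V) = -5*(V + 6) = -5*(6 + V) = -30 - 5*V)
m(R(2))*(-328) = (-30 - 5*2)*(-328) = (-30 - 10)*(-328) = -40*(-328) = 13120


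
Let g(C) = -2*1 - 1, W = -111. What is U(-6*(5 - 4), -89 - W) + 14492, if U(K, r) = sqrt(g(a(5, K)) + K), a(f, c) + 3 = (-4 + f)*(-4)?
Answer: 14492 + 3*I ≈ 14492.0 + 3.0*I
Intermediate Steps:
a(f, c) = 13 - 4*f (a(f, c) = -3 + (-4 + f)*(-4) = -3 + (16 - 4*f) = 13 - 4*f)
g(C) = -3 (g(C) = -2 - 1 = -3)
U(K, r) = sqrt(-3 + K)
U(-6*(5 - 4), -89 - W) + 14492 = sqrt(-3 - 6*(5 - 4)) + 14492 = sqrt(-3 - 6*1) + 14492 = sqrt(-3 - 6) + 14492 = sqrt(-9) + 14492 = 3*I + 14492 = 14492 + 3*I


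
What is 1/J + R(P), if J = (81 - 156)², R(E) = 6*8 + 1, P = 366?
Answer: 275626/5625 ≈ 49.000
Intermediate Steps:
R(E) = 49 (R(E) = 48 + 1 = 49)
J = 5625 (J = (-75)² = 5625)
1/J + R(P) = 1/5625 + 49 = 275626/5625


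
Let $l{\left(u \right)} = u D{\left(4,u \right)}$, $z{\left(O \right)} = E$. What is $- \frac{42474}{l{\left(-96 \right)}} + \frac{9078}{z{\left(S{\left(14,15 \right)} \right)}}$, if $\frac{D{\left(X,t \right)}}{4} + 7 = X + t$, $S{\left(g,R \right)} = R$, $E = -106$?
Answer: $- \frac{29134291}{335808} \approx -86.759$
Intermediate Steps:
$z{\left(O \right)} = -106$
$D{\left(X,t \right)} = -28 + 4 X + 4 t$ ($D{\left(X,t \right)} = -28 + 4 \left(X + t\right) = -28 + \left(4 X + 4 t\right) = -28 + 4 X + 4 t$)
$l{\left(u \right)} = u \left(-12 + 4 u\right)$ ($l{\left(u \right)} = u \left(-28 + 4 \cdot 4 + 4 u\right) = u \left(-28 + 16 + 4 u\right) = u \left(-12 + 4 u\right)$)
$- \frac{42474}{l{\left(-96 \right)}} + \frac{9078}{z{\left(S{\left(14,15 \right)} \right)}} = - \frac{42474}{4 \left(-96\right) \left(-3 - 96\right)} + \frac{9078}{-106} = - \frac{42474}{4 \left(-96\right) \left(-99\right)} + 9078 \left(- \frac{1}{106}\right) = - \frac{42474}{38016} - \frac{4539}{53} = \left(-42474\right) \frac{1}{38016} - \frac{4539}{53} = - \frac{7079}{6336} - \frac{4539}{53} = - \frac{29134291}{335808}$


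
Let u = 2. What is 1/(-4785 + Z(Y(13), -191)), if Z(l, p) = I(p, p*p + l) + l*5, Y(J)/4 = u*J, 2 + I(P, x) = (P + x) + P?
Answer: 1/31936 ≈ 3.1313e-5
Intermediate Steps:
I(P, x) = -2 + x + 2*P (I(P, x) = -2 + ((P + x) + P) = -2 + (x + 2*P) = -2 + x + 2*P)
Y(J) = 8*J (Y(J) = 4*(2*J) = 8*J)
Z(l, p) = -2 + p² + 2*p + 6*l (Z(l, p) = (-2 + (p*p + l) + 2*p) + l*5 = (-2 + (p² + l) + 2*p) + 5*l = (-2 + (l + p²) + 2*p) + 5*l = (-2 + l + p² + 2*p) + 5*l = -2 + p² + 2*p + 6*l)
1/(-4785 + Z(Y(13), -191)) = 1/(-4785 + (-2 + (-191)² + 2*(-191) + 6*(8*13))) = 1/(-4785 + (-2 + 36481 - 382 + 6*104)) = 1/(-4785 + (-2 + 36481 - 382 + 624)) = 1/(-4785 + 36721) = 1/31936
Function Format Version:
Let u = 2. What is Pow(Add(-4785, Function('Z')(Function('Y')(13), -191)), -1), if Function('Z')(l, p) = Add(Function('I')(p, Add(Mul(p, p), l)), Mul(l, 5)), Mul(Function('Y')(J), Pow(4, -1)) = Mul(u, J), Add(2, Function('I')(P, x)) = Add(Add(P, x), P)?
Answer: Rational(1, 31936) ≈ 3.1313e-5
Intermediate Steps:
Function('I')(P, x) = Add(-2, x, Mul(2, P)) (Function('I')(P, x) = Add(-2, Add(Add(P, x), P)) = Add(-2, Add(x, Mul(2, P))) = Add(-2, x, Mul(2, P)))
Function('Y')(J) = Mul(8, J) (Function('Y')(J) = Mul(4, Mul(2, J)) = Mul(8, J))
Function('Z')(l, p) = Add(-2, Pow(p, 2), Mul(2, p), Mul(6, l)) (Function('Z')(l, p) = Add(Add(-2, Add(Mul(p, p), l), Mul(2, p)), Mul(l, 5)) = Add(Add(-2, Add(Pow(p, 2), l), Mul(2, p)), Mul(5, l)) = Add(Add(-2, Add(l, Pow(p, 2)), Mul(2, p)), Mul(5, l)) = Add(Add(-2, l, Pow(p, 2), Mul(2, p)), Mul(5, l)) = Add(-2, Pow(p, 2), Mul(2, p), Mul(6, l)))
Pow(Add(-4785, Function('Z')(Function('Y')(13), -191)), -1) = Pow(Add(-4785, Add(-2, Pow(-191, 2), Mul(2, -191), Mul(6, Mul(8, 13)))), -1) = Pow(Add(-4785, Add(-2, 36481, -382, Mul(6, 104))), -1) = Pow(Add(-4785, Add(-2, 36481, -382, 624)), -1) = Pow(Add(-4785, 36721), -1) = Pow(31936, -1) = Rational(1, 31936)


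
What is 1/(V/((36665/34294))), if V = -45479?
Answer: -36665/1559656826 ≈ -2.3508e-5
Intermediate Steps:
1/(V/((36665/34294))) = 1/(-45479/(36665/34294)) = 1/(-45479/(36665*(1/34294))) = 1/(-45479/36665/34294) = 1/(-45479*34294/36665) = 1/(-1559656826/36665) = -36665/1559656826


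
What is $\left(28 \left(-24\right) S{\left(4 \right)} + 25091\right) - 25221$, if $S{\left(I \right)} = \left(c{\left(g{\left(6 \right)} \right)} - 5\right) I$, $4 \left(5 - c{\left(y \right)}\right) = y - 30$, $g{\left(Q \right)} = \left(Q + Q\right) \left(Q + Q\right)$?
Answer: $76478$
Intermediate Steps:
$g{\left(Q \right)} = 4 Q^{2}$ ($g{\left(Q \right)} = 2 Q 2 Q = 4 Q^{2}$)
$c{\left(y \right)} = \frac{25}{2} - \frac{y}{4}$ ($c{\left(y \right)} = 5 - \frac{y - 30}{4} = 5 - \frac{-30 + y}{4} = 5 - \left(- \frac{15}{2} + \frac{y}{4}\right) = \frac{25}{2} - \frac{y}{4}$)
$S{\left(I \right)} = - \frac{57 I}{2}$ ($S{\left(I \right)} = \left(\left(\frac{25}{2} - \frac{4 \cdot 6^{2}}{4}\right) - 5\right) I = \left(\left(\frac{25}{2} - \frac{4 \cdot 36}{4}\right) - 5\right) I = \left(\left(\frac{25}{2} - 36\right) - 5\right) I = \left(- \frac{47}{2} - 5\right) I = - \frac{57 I}{2}$)
$\left(28 \left(-24\right) S{\left(4 \right)} + 25091\right) - 25221 = \left(28 \left(-24\right) \left(\left(- \frac{57}{2}\right) 4\right) + 25091\right) - 25221 = \left(\left(-672\right) \left(-114\right) + 25091\right) - 25221 = \left(76608 + 25091\right) - 25221 = 101699 - 25221 = 76478$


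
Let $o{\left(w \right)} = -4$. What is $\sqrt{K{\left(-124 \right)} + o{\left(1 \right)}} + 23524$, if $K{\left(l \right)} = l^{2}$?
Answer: $23524 + 6 \sqrt{427} \approx 23648.0$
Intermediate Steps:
$\sqrt{K{\left(-124 \right)} + o{\left(1 \right)}} + 23524 = \sqrt{\left(-124\right)^{2} - 4} + 23524 = \sqrt{15376 - 4} + 23524 = \sqrt{15372} + 23524 = 6 \sqrt{427} + 23524 = 23524 + 6 \sqrt{427}$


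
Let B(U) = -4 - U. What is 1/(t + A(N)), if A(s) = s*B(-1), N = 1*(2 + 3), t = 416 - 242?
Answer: 1/159 ≈ 0.0062893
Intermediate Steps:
t = 174
N = 5 (N = 1*5 = 5)
A(s) = -3*s (A(s) = s*(-4 - 1*(-1)) = s*(-4 + 1) = s*(-3) = -3*s)
1/(t + A(N)) = 1/(174 - 3*5) = 1/(174 - 15) = 1/159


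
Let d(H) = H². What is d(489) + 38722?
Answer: 277843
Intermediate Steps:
d(489) + 38722 = 489² + 38722 = 239121 + 38722 = 277843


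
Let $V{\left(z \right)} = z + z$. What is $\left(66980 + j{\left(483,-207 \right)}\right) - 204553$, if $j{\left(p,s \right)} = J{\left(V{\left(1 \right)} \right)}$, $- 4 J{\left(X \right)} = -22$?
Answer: $- \frac{275135}{2} \approx -1.3757 \cdot 10^{5}$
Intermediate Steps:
$V{\left(z \right)} = 2 z$
$J{\left(X \right)} = \frac{11}{2}$ ($J{\left(X \right)} = \left(- \frac{1}{4}\right) \left(-22\right) = \frac{11}{2}$)
$j{\left(p,s \right)} = \frac{11}{2}$
$\left(66980 + j{\left(483,-207 \right)}\right) - 204553 = \left(66980 + \frac{11}{2}\right) - 204553 = \frac{133971}{2} - 204553 = - \frac{275135}{2}$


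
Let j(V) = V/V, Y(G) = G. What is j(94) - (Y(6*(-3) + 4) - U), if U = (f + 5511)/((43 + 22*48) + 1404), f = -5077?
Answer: 37979/2503 ≈ 15.173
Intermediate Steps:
j(V) = 1
U = 434/2503 (U = (-5077 + 5511)/((43 + 22*48) + 1404) = 434/((43 + 1056) + 1404) = 434/(1099 + 1404) = 434/2503 ≈ 0.17339)
j(94) - (Y(6*(-3) + 4) - U) = 1 - ((6*(-3) + 4) - 1*434/2503) = 1 - ((-18 + 4) - 434/2503) = 1 - (-14 - 434/2503) = 1 - 1*(-35476/2503) = 1 + 35476/2503 = 37979/2503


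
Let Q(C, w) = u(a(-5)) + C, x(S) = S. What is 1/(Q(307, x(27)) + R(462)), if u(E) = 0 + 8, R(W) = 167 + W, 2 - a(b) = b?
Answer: 1/944 ≈ 0.0010593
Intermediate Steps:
a(b) = 2 - b
u(E) = 8
Q(C, w) = 8 + C
1/(Q(307, x(27)) + R(462)) = 1/((8 + 307) + (167 + 462)) = 1/(315 + 629) = 1/944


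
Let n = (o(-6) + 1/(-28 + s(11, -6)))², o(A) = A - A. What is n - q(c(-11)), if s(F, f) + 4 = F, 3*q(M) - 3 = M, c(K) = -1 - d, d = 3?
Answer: 148/441 ≈ 0.33560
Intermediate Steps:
c(K) = -4 (c(K) = -1 - 1*3 = -1 - 3 = -4)
q(M) = 1 + M/3
s(F, f) = -4 + F
o(A) = 0
n = 1/441 (n = (0 + 1/(-28 + (-4 + 11)))² = (0 + 1/(-28 + 7))² = (0 + 1/(-21))² = (0 - 1/21)² = (-1/21)² = 1/441 ≈ 0.0022676)
n - q(c(-11)) = 1/441 - (1 + (⅓)*(-4)) = 1/441 - (1 - 4/3) = 1/441 - 1*(-⅓) = 1/441 + ⅓ = 148/441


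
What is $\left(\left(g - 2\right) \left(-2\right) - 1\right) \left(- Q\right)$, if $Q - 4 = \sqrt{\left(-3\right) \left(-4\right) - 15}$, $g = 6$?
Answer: $36 + 9 i \sqrt{3} \approx 36.0 + 15.588 i$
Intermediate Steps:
$Q = 4 + i \sqrt{3}$ ($Q = 4 + \sqrt{\left(-3\right) \left(-4\right) - 15} = 4 + \sqrt{12 - 15} = 4 + \sqrt{-3} = 4 + i \sqrt{3} \approx 4.0 + 1.732 i$)
$\left(\left(g - 2\right) \left(-2\right) - 1\right) \left(- Q\right) = \left(\left(6 - 2\right) \left(-2\right) - 1\right) \left(- (4 + i \sqrt{3})\right) = \left(4 \left(-2\right) - 1\right) \left(-4 - i \sqrt{3}\right) = \left(-8 - 1\right) \left(-4 - i \sqrt{3}\right) = - 9 \left(-4 - i \sqrt{3}\right) = 36 + 9 i \sqrt{3}$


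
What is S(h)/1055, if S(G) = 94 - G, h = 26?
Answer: 68/1055 ≈ 0.064455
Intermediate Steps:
S(h)/1055 = (94 - 1*26)/1055 = (94 - 26)*(1/1055) = 68*(1/1055) = 68/1055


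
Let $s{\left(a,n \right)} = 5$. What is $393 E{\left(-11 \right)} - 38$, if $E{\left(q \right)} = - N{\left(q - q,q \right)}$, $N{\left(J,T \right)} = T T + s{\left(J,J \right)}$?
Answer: $-49556$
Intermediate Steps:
$N{\left(J,T \right)} = 5 + T^{2}$ ($N{\left(J,T \right)} = T T + 5 = T^{2} + 5 = 5 + T^{2}$)
$E{\left(q \right)} = -5 - q^{2}$ ($E{\left(q \right)} = - (5 + q^{2}) = -5 - q^{2}$)
$393 E{\left(-11 \right)} - 38 = 393 \left(-5 - \left(-11\right)^{2}\right) - 38 = 393 \left(-5 - 121\right) - 38 = 393 \left(-126\right) - 38 = -49518 - 38 = -49556$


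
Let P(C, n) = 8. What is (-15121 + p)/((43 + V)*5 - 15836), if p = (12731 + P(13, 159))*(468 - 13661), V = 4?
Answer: 168080748/15601 ≈ 10774.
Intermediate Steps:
p = -168065627 (p = (12731 + 8)*(468 - 13661) = 12739*(-13193) = -168065627)
(-15121 + p)/((43 + V)*5 - 15836) = (-15121 - 168065627)/((43 + 4)*5 - 15836) = -168080748/(47*5 - 15836) = -168080748/(235 - 15836) = -168080748/(-15601) = -168080748*(-1/15601) = 168080748/15601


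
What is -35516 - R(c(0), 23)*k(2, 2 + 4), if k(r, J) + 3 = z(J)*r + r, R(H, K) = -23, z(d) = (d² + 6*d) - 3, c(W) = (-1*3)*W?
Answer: -32365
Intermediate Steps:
c(W) = -3*W
z(d) = -3 + d² + 6*d
k(r, J) = -3 + r + r*(-3 + J² + 6*J) (k(r, J) = -3 + ((-3 + J² + 6*J)*r + r) = -3 + (r*(-3 + J² + 6*J) + r) = -3 + (r + r*(-3 + J² + 6*J)) = -3 + r + r*(-3 + J² + 6*J))
-35516 - R(c(0), 23)*k(2, 2 + 4) = -35516 - (-23)*(-3 + 2 + 2*(-3 + (2 + 4)² + 6*(2 + 4))) = -35516 - (-23)*(-3 + 2 + 2*(-3 + 6² + 6*6)) = -35516 - (-23)*(-3 + 2 + 2*(-3 + 36 + 36)) = -35516 - (-23)*(-3 + 2 + 2*69) = -35516 - (-23)*(-3 + 2 + 138) = -35516 - (-23)*137 = -35516 - 1*(-3151) = -35516 + 3151 = -32365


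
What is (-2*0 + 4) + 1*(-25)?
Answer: -21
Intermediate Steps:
(-2*0 + 4) + 1*(-25) = (0 + 4) - 25 = 4 - 25 = -21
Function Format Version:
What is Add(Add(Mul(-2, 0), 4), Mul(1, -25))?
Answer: -21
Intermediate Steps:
Add(Add(Mul(-2, 0), 4), Mul(1, -25)) = Add(Add(0, 4), -25) = Add(4, -25) = -21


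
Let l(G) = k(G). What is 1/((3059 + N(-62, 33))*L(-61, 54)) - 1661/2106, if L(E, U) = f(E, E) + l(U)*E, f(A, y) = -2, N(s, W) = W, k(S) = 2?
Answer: -318421397/403728624 ≈ -0.78870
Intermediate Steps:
l(G) = 2
L(E, U) = -2 + 2*E
1/((3059 + N(-62, 33))*L(-61, 54)) - 1661/2106 = 1/((3059 + 33)*(-2 + 2*(-61))) - 1661/2106 = 1/(3092*(-2 - 122)) - 1661*1/2106 = (1/3092)/(-124) - 1661/2106 = (1/3092)*(-1/124) - 1661/2106 = -1/383408 - 1661/2106 = -318421397/403728624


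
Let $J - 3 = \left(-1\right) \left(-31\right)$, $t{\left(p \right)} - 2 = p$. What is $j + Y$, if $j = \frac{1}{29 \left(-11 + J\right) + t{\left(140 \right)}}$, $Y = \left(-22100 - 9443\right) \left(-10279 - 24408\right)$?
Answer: $\frac{885152821170}{809} \approx 1.0941 \cdot 10^{9}$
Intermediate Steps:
$t{\left(p \right)} = 2 + p$
$J = 34$ ($J = 3 - -31 = 3 + 31 = 34$)
$Y = 1094132041$ ($Y = \left(-31543\right) \left(-34687\right) = 1094132041$)
$j = \frac{1}{809}$ ($j = \frac{1}{29 \left(-11 + 34\right) + \left(2 + 140\right)} = \frac{1}{29 \cdot 23 + 142} = \frac{1}{667 + 142} = \frac{1}{809} \approx 0.0012361$)
$j + Y = \frac{1}{809} + 1094132041 = \frac{885152821170}{809}$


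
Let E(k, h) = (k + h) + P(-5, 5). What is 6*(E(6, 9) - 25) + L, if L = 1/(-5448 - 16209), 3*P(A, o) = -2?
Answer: -1386049/21657 ≈ -64.000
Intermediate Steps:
P(A, o) = -2/3 (P(A, o) = (1/3)*(-2) = -2/3)
E(k, h) = -2/3 + h + k (E(k, h) = (k + h) - 2/3 = (h + k) - 2/3 = -2/3 + h + k)
L = -1/21657 (L = 1/(-21657) = -1/21657 ≈ -4.6174e-5)
6*(E(6, 9) - 25) + L = 6*((-2/3 + 9 + 6) - 25) - 1/21657 = 6*(43/3 - 25) - 1/21657 = 6*(-32/3) - 1/21657 = -64 - 1/21657 = -1386049/21657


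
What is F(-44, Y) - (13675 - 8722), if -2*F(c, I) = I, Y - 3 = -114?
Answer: -9795/2 ≈ -4897.5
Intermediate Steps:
Y = -111 (Y = 3 - 114 = -111)
F(c, I) = -I/2
F(-44, Y) - (13675 - 8722) = -1/2*(-111) - (13675 - 8722) = 111/2 - 1*4953 = 111/2 - 4953 = -9795/2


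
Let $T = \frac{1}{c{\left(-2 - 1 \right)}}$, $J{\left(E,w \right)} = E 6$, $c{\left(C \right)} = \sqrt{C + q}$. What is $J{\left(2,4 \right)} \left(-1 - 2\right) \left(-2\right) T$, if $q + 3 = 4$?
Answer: $- 36 i \sqrt{2} \approx - 50.912 i$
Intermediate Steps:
$q = 1$ ($q = -3 + 4 = 1$)
$c{\left(C \right)} = \sqrt{1 + C}$ ($c{\left(C \right)} = \sqrt{C + 1} = \sqrt{1 + C}$)
$J{\left(E,w \right)} = 6 E$
$T = - \frac{i \sqrt{2}}{2}$ ($T = \frac{1}{\sqrt{1 - 3}} = \frac{1}{\sqrt{-2}} = \frac{1}{i \sqrt{2}} = - \frac{i \sqrt{2}}{2} \approx - 0.70711 i$)
$J{\left(2,4 \right)} \left(-1 - 2\right) \left(-2\right) T = 6 \cdot 2 \left(-1 - 2\right) \left(-2\right) \left(- \frac{i \sqrt{2}}{2}\right) = 12 \left(\left(-3\right) \left(-2\right)\right) \left(- \frac{i \sqrt{2}}{2}\right) = 12 \cdot 6 \left(- \frac{i \sqrt{2}}{2}\right) = 72 \left(- \frac{i \sqrt{2}}{2}\right) = - 36 i \sqrt{2}$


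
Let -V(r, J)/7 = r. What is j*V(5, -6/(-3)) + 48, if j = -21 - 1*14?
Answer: 1273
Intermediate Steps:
V(r, J) = -7*r
j = -35 (j = -21 - 14 = -35)
j*V(5, -6/(-3)) + 48 = -(-245)*5 + 48 = -35*(-35) + 48 = 1225 + 48 = 1273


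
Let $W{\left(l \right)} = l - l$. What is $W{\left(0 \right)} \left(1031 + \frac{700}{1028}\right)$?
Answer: $0$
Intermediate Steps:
$W{\left(l \right)} = 0$
$W{\left(0 \right)} \left(1031 + \frac{700}{1028}\right) = 0 \left(1031 + \frac{700}{1028}\right) = 0 \left(1031 + 700 \cdot \frac{1}{1028}\right) = 0 \left(1031 + \frac{175}{257}\right) = 0 \cdot \frac{265142}{257} = 0$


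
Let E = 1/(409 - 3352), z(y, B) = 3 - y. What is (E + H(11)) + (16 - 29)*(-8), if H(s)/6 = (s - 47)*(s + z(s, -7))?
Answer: -1600993/2943 ≈ -544.00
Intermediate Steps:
H(s) = -846 + 18*s (H(s) = 6*((s - 47)*(s + (3 - s))) = 6*((-47 + s)*3) = 6*(-141 + 3*s) = -846 + 18*s)
E = -1/2943 (E = 1/(-2943) = -1/2943 ≈ -0.00033979)
(E + H(11)) + (16 - 29)*(-8) = (-1/2943 + (-846 + 18*11)) + (16 - 29)*(-8) = (-1/2943 + (-846 + 198)) - 13*(-8) = (-1/2943 - 648) + 104 = -1907065/2943 + 104 = -1600993/2943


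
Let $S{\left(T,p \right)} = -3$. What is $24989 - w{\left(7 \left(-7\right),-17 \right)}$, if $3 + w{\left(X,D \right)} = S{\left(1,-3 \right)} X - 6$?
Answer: $24851$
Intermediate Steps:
$w{\left(X,D \right)} = -9 - 3 X$ ($w{\left(X,D \right)} = -3 - \left(6 + 3 X\right) = -9 - 3 X$)
$24989 - w{\left(7 \left(-7\right),-17 \right)} = 24989 - \left(-9 - 3 \cdot 7 \left(-7\right)\right) = 24989 - \left(-9 - -147\right) = 24989 - \left(-9 + 147\right) = 24989 - 138 = 24851$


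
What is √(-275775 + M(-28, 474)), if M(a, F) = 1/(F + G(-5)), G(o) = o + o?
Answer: I*√3710828371/116 ≈ 525.14*I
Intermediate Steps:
G(o) = 2*o
M(a, F) = 1/(-10 + F) (M(a, F) = 1/(F + 2*(-5)) = 1/(F - 10) = 1/(-10 + F))
√(-275775 + M(-28, 474)) = √(-275775 + 1/(-10 + 474)) = √(-275775 + 1/464) = √(-127959599/464) = I*√3710828371/116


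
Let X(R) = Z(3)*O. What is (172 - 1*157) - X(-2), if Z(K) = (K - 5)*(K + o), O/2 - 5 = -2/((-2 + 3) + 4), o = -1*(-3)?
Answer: 627/5 ≈ 125.40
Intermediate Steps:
o = 3
O = 46/5 (O = 10 + 2*(-2/((-2 + 3) + 4)) = 10 + 2*(-2/(1 + 4)) = 10 + 2*(-2/5) = 10 - 4/5 = 46/5 ≈ 9.2000)
Z(K) = (-5 + K)*(3 + K) (Z(K) = (K - 5)*(K + 3) = (-5 + K)*(3 + K))
X(R) = -552/5 (X(R) = (-15 + 3**2 - 2*3)*(46/5) = (-15 + 9 - 6)*(46/5) = -12*46/5 = -552/5)
(172 - 1*157) - X(-2) = (172 - 1*157) - 1*(-552/5) = (172 - 157) + 552/5 = 15 + 552/5 = 627/5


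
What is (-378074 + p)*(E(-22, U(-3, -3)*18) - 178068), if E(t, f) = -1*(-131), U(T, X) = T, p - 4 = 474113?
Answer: -17089603291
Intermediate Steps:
p = 474117 (p = 4 + 474113 = 474117)
E(t, f) = 131
(-378074 + p)*(E(-22, U(-3, -3)*18) - 178068) = (-378074 + 474117)*(131 - 178068) = 96043*(-177937) = -17089603291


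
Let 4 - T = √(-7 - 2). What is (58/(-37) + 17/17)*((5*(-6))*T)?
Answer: 2520/37 - 1890*I/37 ≈ 68.108 - 51.081*I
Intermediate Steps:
T = 4 - 3*I (T = 4 - √(-7 - 2) = 4 - √(-9) = 4 - 3*I ≈ 4.0 - 3.0*I)
(58/(-37) + 17/17)*((5*(-6))*T) = (58/(-37) + 17/17)*((5*(-6))*(4 - 3*I)) = (58*(-1/37) + 17*(1/17))*(-30*(4 - 3*I)) = (-58/37 + 1)*(-120 + 90*I) = -21*(-120 + 90*I)/37 = 2520/37 - 1890*I/37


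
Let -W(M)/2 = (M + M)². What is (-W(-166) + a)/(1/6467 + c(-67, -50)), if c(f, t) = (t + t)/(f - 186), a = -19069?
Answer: 329486452229/646953 ≈ 5.0929e+5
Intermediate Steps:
W(M) = -8*M² (W(M) = -2*(M + M)² = -2*4*M² = -8*M²)
c(f, t) = 2*t/(-186 + f) (c(f, t) = (2*t)/(-186 + f) = 2*t/(-186 + f))
(-W(-166) + a)/(1/6467 + c(-67, -50)) = (-(-8)*(-166)² - 19069)/(1/6467 + 2*(-50)/(-186 - 67)) = (-(-8)*27556 - 19069)/(1/6467 + 2*(-50)/(-253)) = (-1*(-220448) - 19069)/(1/6467 + 2*(-50)*(-1/253)) = (220448 - 19069)/(1/6467 + 100/253) = 201379/(646953/1636151) = 201379*(1636151/646953) = 329486452229/646953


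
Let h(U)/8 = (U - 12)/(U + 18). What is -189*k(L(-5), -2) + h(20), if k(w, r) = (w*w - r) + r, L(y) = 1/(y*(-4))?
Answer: 9209/7600 ≈ 1.2117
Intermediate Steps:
L(y) = -1/(4*y) (L(y) = 1/(-4*y) = -1/(4*y))
k(w, r) = w² (k(w, r) = (w² - r) + r = w²)
h(U) = 8*(-12 + U)/(18 + U) (h(U) = 8*((U - 12)/(U + 18)) = 8*((-12 + U)/(18 + U)) = 8*(-12 + U)/(18 + U))
-189*k(L(-5), -2) + h(20) = -189*(-¼/(-5))² + 8*(-12 + 20)/(18 + 20) = -189*(-¼*(-⅕))² + 8*8/38 = -189*(1/20)² + 8*(1/38)*8 = -189*1/400 + 32/19 = -189/400 + 32/19 = 9209/7600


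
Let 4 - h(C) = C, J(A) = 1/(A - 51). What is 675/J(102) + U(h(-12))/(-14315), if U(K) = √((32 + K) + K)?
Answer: 492793867/14315 ≈ 34425.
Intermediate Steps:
J(A) = 1/(-51 + A)
h(C) = 4 - C
U(K) = √(32 + 2*K)
675/J(102) + U(h(-12))/(-14315) = 675/(1/(-51 + 102)) + √(32 + 2*(4 - 1*(-12)))/(-14315) = 675/(1/51) + √(32 + 2*(4 + 12))*(-1/14315) = 675/(1/51) + √(32 + 2*16)*(-1/14315) = 675*51 + √(32 + 32)*(-1/14315) = 34425 + √64*(-1/14315) = 34425 + 8*(-1/14315) = 34425 - 8/14315 = 492793867/14315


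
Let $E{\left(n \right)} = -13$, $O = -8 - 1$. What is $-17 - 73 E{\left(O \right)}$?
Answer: $932$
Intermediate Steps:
$O = -9$
$-17 - 73 E{\left(O \right)} = -17 - -949 = -17 + 949 = 932$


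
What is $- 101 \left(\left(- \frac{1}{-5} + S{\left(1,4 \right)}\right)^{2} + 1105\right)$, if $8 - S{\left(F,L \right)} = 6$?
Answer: $- \frac{2802346}{25} \approx -1.1209 \cdot 10^{5}$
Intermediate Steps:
$S{\left(F,L \right)} = 2$ ($S{\left(F,L \right)} = 8 - 6 = 2$)
$- 101 \left(\left(- \frac{1}{-5} + S{\left(1,4 \right)}\right)^{2} + 1105\right) = - 101 \left(\left(- \frac{1}{-5} + 2\right)^{2} + 1105\right) = - 101 \left(\left(\left(-1\right) \left(- \frac{1}{5}\right) + 2\right)^{2} + 1105\right) = - 101 \left(\left(\frac{1}{5} + 2\right)^{2} + 1105\right) = - 101 \left(\left(\frac{11}{5}\right)^{2} + 1105\right) = - 101 \left(\frac{121}{25} + 1105\right) = \left(-101\right) \frac{27746}{25} = - \frac{2802346}{25}$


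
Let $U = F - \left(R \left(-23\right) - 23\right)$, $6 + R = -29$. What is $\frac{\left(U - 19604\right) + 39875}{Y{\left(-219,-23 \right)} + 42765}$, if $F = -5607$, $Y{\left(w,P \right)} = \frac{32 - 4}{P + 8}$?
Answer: $\frac{208230}{641447} \approx 0.32463$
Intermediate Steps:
$R = -35$ ($R = -6 - 29 = -35$)
$Y{\left(w,P \right)} = \frac{28}{8 + P}$
$U = -6389$ ($U = -5607 - \left(\left(-35\right) \left(-23\right) - 23\right) = -5607 - \left(805 - 23\right) = -5607 - 782 = -6389$)
$\frac{\left(U - 19604\right) + 39875}{Y{\left(-219,-23 \right)} + 42765} = \frac{\left(-6389 - 19604\right) + 39875}{\frac{28}{8 - 23} + 42765} = \frac{\left(-6389 - 19604\right) + 39875}{\frac{28}{-15} + 42765} = \frac{-25993 + 39875}{28 \left(- \frac{1}{15}\right) + 42765} = \frac{13882}{- \frac{28}{15} + 42765} = \frac{13882}{\frac{641447}{15}} = 13882 \cdot \frac{15}{641447} = \frac{208230}{641447}$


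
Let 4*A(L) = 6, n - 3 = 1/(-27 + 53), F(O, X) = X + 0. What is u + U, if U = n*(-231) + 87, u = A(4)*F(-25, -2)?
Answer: -16065/26 ≈ -617.88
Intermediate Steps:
F(O, X) = X
n = 79/26 (n = 3 + 1/(-27 + 53) = 3 + 1/26 = 79/26 ≈ 3.0385)
A(L) = 3/2 (A(L) = (¼)*6 = 3/2)
u = -3 (u = (3/2)*(-2) = -3)
U = -15987/26 (U = (79/26)*(-231) + 87 = -18249/26 + 87 = -15987/26 ≈ -614.88)
u + U = -3 - 15987/26 = -16065/26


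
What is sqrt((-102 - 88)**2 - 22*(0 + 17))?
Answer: sqrt(35726) ≈ 189.01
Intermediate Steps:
sqrt((-102 - 88)**2 - 22*(0 + 17)) = sqrt((-190)**2 - 22*17) = sqrt(36100 - 374) = sqrt(35726)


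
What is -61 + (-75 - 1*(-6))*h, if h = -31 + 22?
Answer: 560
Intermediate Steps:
h = -9
-61 + (-75 - 1*(-6))*h = -61 + (-75 - 1*(-6))*(-9) = -61 + (-75 + 6)*(-9) = -61 - 69*(-9) = -61 + 621 = 560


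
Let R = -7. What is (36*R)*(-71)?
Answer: 17892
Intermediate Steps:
(36*R)*(-71) = (36*(-7))*(-71) = -252*(-71) = 17892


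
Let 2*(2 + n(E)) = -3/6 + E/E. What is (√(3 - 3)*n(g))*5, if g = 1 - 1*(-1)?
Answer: 0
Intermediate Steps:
g = 2 (g = 1 + 1 = 2)
n(E) = -7/4 (n(E) = -2 + (-3/6 + E/E)/2 = -2 + (-3*⅙ + 1)/2 = -2 + (-½ + 1)/2 = -2 + (½)*(½) = -2 + ¼ = -7/4)
(√(3 - 3)*n(g))*5 = (√(3 - 3)*(-7/4))*5 = (√0*(-7/4))*5 = (0*(-7/4))*5 = 0*5 = 0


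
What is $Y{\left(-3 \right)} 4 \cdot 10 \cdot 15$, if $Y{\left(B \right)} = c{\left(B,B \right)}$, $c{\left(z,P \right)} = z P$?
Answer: $5400$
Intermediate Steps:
$c{\left(z,P \right)} = P z$
$Y{\left(B \right)} = B^{2}$ ($Y{\left(B \right)} = B B = B^{2}$)
$Y{\left(-3 \right)} 4 \cdot 10 \cdot 15 = \left(-3\right)^{2} \cdot 4 \cdot 10 \cdot 15 = 9 \cdot 40 \cdot 15 = 9 \cdot 600 = 5400$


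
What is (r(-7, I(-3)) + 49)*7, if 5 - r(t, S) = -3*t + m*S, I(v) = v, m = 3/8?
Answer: 1911/8 ≈ 238.88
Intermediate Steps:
m = 3/8 (m = 3*(1/8) = 3/8 ≈ 0.37500)
r(t, S) = 5 + 3*t - 3*S/8 (r(t, S) = 5 - (-3*t + 3*S/8) = 5 + (3*t - 3*S/8) = 5 + 3*t - 3*S/8)
(r(-7, I(-3)) + 49)*7 = ((5 + 3*(-7) - 3/8*(-3)) + 49)*7 = ((5 - 21 + 9/8) + 49)*7 = (-119/8 + 49)*7 = (273/8)*7 = 1911/8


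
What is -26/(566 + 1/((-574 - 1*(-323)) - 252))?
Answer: -13078/284697 ≈ -0.045937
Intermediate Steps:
-26/(566 + 1/((-574 - 1*(-323)) - 252)) = -26/(566 + 1/((-574 + 323) - 252)) = -26/(566 + 1/(-251 - 252)) = -26/(566 + 1/(-503)) = -26/(566 - 1/503) = -26/(284697/503) = (503/284697)*(-26) = -13078/284697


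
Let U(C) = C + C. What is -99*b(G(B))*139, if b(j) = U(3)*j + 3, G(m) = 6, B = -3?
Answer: -536679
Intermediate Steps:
U(C) = 2*C
b(j) = 3 + 6*j (b(j) = (2*3)*j + 3 = 6*j + 3 = 3 + 6*j)
-99*b(G(B))*139 = -99*(3 + 6*6)*139 = -99*(3 + 36)*139 = -99*39*139 = -3861*139 = -536679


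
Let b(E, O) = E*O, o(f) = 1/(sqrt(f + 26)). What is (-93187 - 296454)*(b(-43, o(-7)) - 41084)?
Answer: 16008010844 + 16754563*sqrt(19)/19 ≈ 1.6012e+10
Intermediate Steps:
o(f) = 1/sqrt(26 + f) (o(f) = 1/(sqrt(26 + f)) = 1/sqrt(26 + f))
(-93187 - 296454)*(b(-43, o(-7)) - 41084) = (-93187 - 296454)*(-43/sqrt(26 - 7) - 41084) = -389641*(-43*sqrt(19)/19 - 41084) = -389641*(-41084 - 43*sqrt(19)/19) = 16008010844 + 16754563*sqrt(19)/19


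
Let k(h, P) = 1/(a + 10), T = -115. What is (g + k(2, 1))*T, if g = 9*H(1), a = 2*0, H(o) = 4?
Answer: -8303/2 ≈ -4151.5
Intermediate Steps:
a = 0
k(h, P) = 1/10 (k(h, P) = 1/(0 + 10) = 1/10)
g = 36 (g = 9*4 = 36)
(g + k(2, 1))*T = (36 + 1/10)*(-115) = (361/10)*(-115) = -8303/2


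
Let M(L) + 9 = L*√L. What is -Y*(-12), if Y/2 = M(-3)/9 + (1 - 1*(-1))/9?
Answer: -56/3 - 8*I*√3 ≈ -18.667 - 13.856*I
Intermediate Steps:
M(L) = -9 + L^(3/2) (M(L) = -9 + L*√L = -9 + L^(3/2))
Y = -14/9 - 2*I*√3/3 (Y = 2*((-9 + (-3)^(3/2))/9 + (1 - 1*(-1))/9) = 2*((-9 - 3*I*√3)*(⅑) + (1 + 1)*(⅑)) = 2*((-1 - I*√3/3) + 2*(⅑)) = 2*((-1 - I*√3/3) + 2/9) = 2*(-7/9 - I*√3/3) = -14/9 - 2*I*√3/3 ≈ -1.5556 - 1.1547*I)
-Y*(-12) = -(-14/9 - 2*I*√3/3)*(-12) = (14/9 + 2*I*√3/3)*(-12) = -56/3 - 8*I*√3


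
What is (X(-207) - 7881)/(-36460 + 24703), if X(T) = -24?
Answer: 2635/3919 ≈ 0.67237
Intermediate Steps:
(X(-207) - 7881)/(-36460 + 24703) = (-24 - 7881)/(-36460 + 24703) = -7905/(-11757) = -7905*(-1/11757) = 2635/3919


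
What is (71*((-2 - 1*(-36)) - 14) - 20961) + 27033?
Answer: 7492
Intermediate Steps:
(71*((-2 - 1*(-36)) - 14) - 20961) + 27033 = (71*((-2 + 36) - 14) - 20961) + 27033 = (71*(34 - 14) - 20961) + 27033 = (71*20 - 20961) + 27033 = (1420 - 20961) + 27033 = -19541 + 27033 = 7492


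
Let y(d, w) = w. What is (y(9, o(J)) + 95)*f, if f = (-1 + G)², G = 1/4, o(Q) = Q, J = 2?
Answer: 873/16 ≈ 54.563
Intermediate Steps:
G = ¼ ≈ 0.25000
f = 9/16 (f = (-1 + ¼)² = (-¾)² = 9/16 ≈ 0.56250)
(y(9, o(J)) + 95)*f = (2 + 95)*(9/16) = 97*(9/16) = 873/16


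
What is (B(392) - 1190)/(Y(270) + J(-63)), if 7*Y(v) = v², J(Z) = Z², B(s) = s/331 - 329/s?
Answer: -22051445/266608584 ≈ -0.082711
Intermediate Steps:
B(s) = -329/s + s/331 (B(s) = s*(1/331) - 329/s = s/331 - 329/s = -329/s + s/331)
Y(v) = v²/7
(B(392) - 1190)/(Y(270) + J(-63)) = ((-329/392 + (1/331)*392) - 1190)/((⅐)*270² + (-63)²) = ((-329*1/392 + 392/331) - 1190)/((⅐)*72900 + 3969) = ((-47/56 + 392/331) - 1190)/(72900/7 + 3969) = (6395/18536 - 1190)/(100683/7) = -22051445/18536*7/100683 = -22051445/266608584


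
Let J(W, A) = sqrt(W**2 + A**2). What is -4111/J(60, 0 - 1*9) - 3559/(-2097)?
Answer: 3559/2097 - 4111*sqrt(409)/1227 ≈ -66.061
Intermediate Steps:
J(W, A) = sqrt(A**2 + W**2)
-4111/J(60, 0 - 1*9) - 3559/(-2097) = -4111/sqrt((0 - 1*9)**2 + 60**2) - 3559/(-2097) = -4111/sqrt((0 - 9)**2 + 3600) - 3559*(-1/2097) = -4111/sqrt((-9)**2 + 3600) + 3559/2097 = -4111/sqrt(81 + 3600) + 3559/2097 = -4111*sqrt(409)/1227 + 3559/2097 = 3559/2097 - 4111*sqrt(409)/1227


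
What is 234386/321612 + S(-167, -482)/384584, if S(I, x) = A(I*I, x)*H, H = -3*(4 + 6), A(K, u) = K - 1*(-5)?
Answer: -5593445263/3865213419 ≈ -1.4471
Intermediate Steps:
A(K, u) = 5 + K (A(K, u) = K + 5 = 5 + K)
H = -30 (H = -3*10 = -30)
S(I, x) = -150 - 30*I² (S(I, x) = (5 + I*I)*(-30) = (5 + I²)*(-30) = -150 - 30*I²)
234386/321612 + S(-167, -482)/384584 = 234386/321612 + (-150 - 30*(-167)²)/384584 = 234386*(1/321612) + (-150 - 30*27889)*(1/384584) = 117193/160806 + (-150 - 836670)*(1/384584) = 117193/160806 - 836820*1/384584 = 117193/160806 - 209205/96146 = -5593445263/3865213419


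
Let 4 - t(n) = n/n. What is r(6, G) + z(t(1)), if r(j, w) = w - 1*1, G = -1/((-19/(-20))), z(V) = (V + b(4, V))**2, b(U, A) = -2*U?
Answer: 436/19 ≈ 22.947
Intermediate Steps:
t(n) = 3 (t(n) = 4 - n/n = 4 - 1*1 = 4 - 1 = 3)
z(V) = (-8 + V)**2 (z(V) = (V - 2*4)**2 = (V - 8)**2 = (-8 + V)**2)
G = -20/19 (G = -1/((-19*(-1/20))) = -1/19/20 = -1*20/19 = -20/19 ≈ -1.0526)
r(j, w) = -1 + w (r(j, w) = w - 1 = -1 + w)
r(6, G) + z(t(1)) = (-1 - 20/19) + (-8 + 3)**2 = -39/19 + (-5)**2 = -39/19 + 25 = 436/19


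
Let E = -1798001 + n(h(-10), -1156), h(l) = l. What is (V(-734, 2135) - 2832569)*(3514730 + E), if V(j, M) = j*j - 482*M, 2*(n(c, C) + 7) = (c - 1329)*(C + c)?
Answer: -8298431765997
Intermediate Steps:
n(c, C) = -7 + (-1329 + c)*(C + c)/2 (n(c, C) = -7 + ((c - 1329)*(C + c))/2 = -7 + ((-1329 + c)*(C + c))/2 = -7 + (-1329 + c)*(C + c)/2)
E = -1017371 (E = -1798001 + (-7 + (1/2)*(-10)**2 - 1329/2*(-1156) - 1329/2*(-10) + (1/2)*(-1156)*(-10)) = -1798001 + (-7 + (1/2)*100 + 768162 + 6645 + 5780) = -1798001 + (-7 + 50 + 768162 + 6645 + 5780) = -1798001 + 780630 = -1017371)
V(j, M) = j**2 - 482*M
(V(-734, 2135) - 2832569)*(3514730 + E) = (((-734)**2 - 482*2135) - 2832569)*(3514730 - 1017371) = ((538756 - 1029070) - 2832569)*2497359 = (-490314 - 2832569)*2497359 = -3322883*2497359 = -8298431765997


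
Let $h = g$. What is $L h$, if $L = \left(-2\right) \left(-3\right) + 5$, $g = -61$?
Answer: $-671$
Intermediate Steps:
$h = -61$
$L = 11$ ($L = 6 + 5 = 11$)
$L h = 11 \left(-61\right) = -671$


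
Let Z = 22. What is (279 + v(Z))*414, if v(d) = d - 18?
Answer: 117162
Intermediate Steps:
v(d) = -18 + d
(279 + v(Z))*414 = (279 + (-18 + 22))*414 = (279 + 4)*414 = 283*414 = 117162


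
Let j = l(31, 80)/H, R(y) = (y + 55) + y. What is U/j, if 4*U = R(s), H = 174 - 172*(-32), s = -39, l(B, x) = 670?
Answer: -65297/1340 ≈ -48.729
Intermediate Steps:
H = 5678 (H = 174 + 5504 = 5678)
R(y) = 55 + 2*y (R(y) = (55 + y) + y = 55 + 2*y)
U = -23/4 (U = (55 + 2*(-39))/4 = (55 - 78)/4 = (1/4)*(-23) = -23/4 ≈ -5.7500)
j = 335/2839 (j = 670/5678 = 670*(1/5678) = 335/2839 ≈ 0.11800)
U/j = -23/(4*335/2839) = -23/4*2839/335 = -65297/1340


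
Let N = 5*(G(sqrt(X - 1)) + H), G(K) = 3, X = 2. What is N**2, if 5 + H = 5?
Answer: 225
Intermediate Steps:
H = 0 (H = -5 + 5 = 0)
N = 15 (N = 5*(3 + 0) = 5*3 = 15)
N**2 = 15**2 = 225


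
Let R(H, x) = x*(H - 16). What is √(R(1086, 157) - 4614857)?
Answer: I*√4446867 ≈ 2108.8*I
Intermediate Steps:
R(H, x) = x*(-16 + H)
√(R(1086, 157) - 4614857) = √(157*(-16 + 1086) - 4614857) = √(157*1070 - 4614857) = √(167990 - 4614857) = √(-4446867) = I*√4446867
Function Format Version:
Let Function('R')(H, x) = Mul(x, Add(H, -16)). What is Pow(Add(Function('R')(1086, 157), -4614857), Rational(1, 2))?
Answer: Mul(I, Pow(4446867, Rational(1, 2))) ≈ Mul(2108.8, I)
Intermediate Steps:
Function('R')(H, x) = Mul(x, Add(-16, H))
Pow(Add(Function('R')(1086, 157), -4614857), Rational(1, 2)) = Pow(Add(Mul(157, Add(-16, 1086)), -4614857), Rational(1, 2)) = Pow(Add(Mul(157, 1070), -4614857), Rational(1, 2)) = Pow(Add(167990, -4614857), Rational(1, 2)) = Pow(-4446867, Rational(1, 2)) = Mul(I, Pow(4446867, Rational(1, 2)))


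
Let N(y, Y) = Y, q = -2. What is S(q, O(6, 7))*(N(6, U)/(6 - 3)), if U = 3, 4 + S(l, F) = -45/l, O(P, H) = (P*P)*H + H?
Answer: 37/2 ≈ 18.500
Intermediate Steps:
O(P, H) = H + H*P**2 (O(P, H) = P**2*H + H = H*P**2 + H = H + H*P**2)
S(l, F) = -4 - 45/l
S(q, O(6, 7))*(N(6, U)/(6 - 3)) = (-4 - 45/(-2))*(3/(6 - 3)) = (-4 - 45*(-1/2))*(3/3) = (-4 + 45/2)*((1/3)*3) = (37/2)*1 = 37/2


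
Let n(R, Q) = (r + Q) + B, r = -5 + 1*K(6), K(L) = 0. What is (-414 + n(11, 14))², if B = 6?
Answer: 159201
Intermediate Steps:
r = -5 (r = -5 + 1*0 = -5 + 0 = -5)
n(R, Q) = 1 + Q (n(R, Q) = (-5 + Q) + 6 = 1 + Q)
(-414 + n(11, 14))² = (-414 + (1 + 14))² = (-414 + 15)² = (-399)² = 159201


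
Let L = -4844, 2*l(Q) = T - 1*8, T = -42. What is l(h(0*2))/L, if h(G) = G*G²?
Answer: 25/4844 ≈ 0.0051610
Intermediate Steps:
h(G) = G³
l(Q) = -25 (l(Q) = (-42 - 1*8)/2 = (-42 - 8)/2 = (½)*(-50) = -25)
l(h(0*2))/L = -25/(-4844) = -25*(-1/4844) = 25/4844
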